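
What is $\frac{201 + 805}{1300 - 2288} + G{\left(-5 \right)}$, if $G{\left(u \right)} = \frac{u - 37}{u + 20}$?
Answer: $- \frac{9431}{2470} \approx -3.8182$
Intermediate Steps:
$G{\left(u \right)} = \frac{-37 + u}{20 + u}$
$\frac{201 + 805}{1300 - 2288} + G{\left(-5 \right)} = \frac{201 + 805}{1300 - 2288} + \frac{-37 - 5}{20 - 5} = \frac{1006}{-988} + \frac{1}{15} \left(-42\right) = 1006 \left(- \frac{1}{988}\right) + \frac{1}{15} \left(-42\right) = - \frac{503}{494} - \frac{14}{5} = - \frac{9431}{2470}$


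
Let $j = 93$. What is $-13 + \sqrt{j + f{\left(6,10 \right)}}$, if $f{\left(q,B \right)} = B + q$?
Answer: $-13 + \sqrt{109} \approx -2.5597$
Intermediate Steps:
$-13 + \sqrt{j + f{\left(6,10 \right)}} = -13 + \sqrt{93 + \left(10 + 6\right)} = -13 + \sqrt{93 + 16} = -13 + \sqrt{109}$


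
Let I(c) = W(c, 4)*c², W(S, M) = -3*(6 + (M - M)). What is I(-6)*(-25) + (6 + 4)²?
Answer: 16300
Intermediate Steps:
W(S, M) = -18 (W(S, M) = -3*(6 + 0) = -3*6 = -18)
I(c) = -18*c²
I(-6)*(-25) + (6 + 4)² = -18*(-6)²*(-25) + (6 + 4)² = -18*36*(-25) + 10² = -648*(-25) + 100 = 16200 + 100 = 16300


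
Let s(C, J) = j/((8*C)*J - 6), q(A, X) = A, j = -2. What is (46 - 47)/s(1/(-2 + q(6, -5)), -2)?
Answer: -5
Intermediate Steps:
s(C, J) = -2/(-6 + 8*C*J) (s(C, J) = -2/((8*C)*J - 6) = -2/(8*C*J - 6) = -2/(-6 + 8*C*J))
(46 - 47)/s(1/(-2 + q(6, -5)), -2) = (46 - 47)/((-1/(-3 + 4*(-2)/(-2 + 6)))) = -1/((-1/(-3 + 4*(-2)/4))) = -1/((-1/(-3 + 4*(¼)*(-2)))) = -1/((-1/(-3 - 2))) = -1/((-1/(-5))) = -1/((-1*(-⅕))) = -1/⅕ = -1*5 = -5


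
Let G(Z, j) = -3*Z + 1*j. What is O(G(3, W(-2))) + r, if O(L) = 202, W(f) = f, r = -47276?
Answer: -47074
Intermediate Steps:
G(Z, j) = j - 3*Z (G(Z, j) = -3*Z + j = j - 3*Z)
O(G(3, W(-2))) + r = 202 - 47276 = -47074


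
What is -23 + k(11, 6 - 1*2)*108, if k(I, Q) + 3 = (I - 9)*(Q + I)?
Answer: 2893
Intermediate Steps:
k(I, Q) = -3 + (-9 + I)*(I + Q) (k(I, Q) = -3 + (I - 9)*(Q + I) = -3 + (-9 + I)*(I + Q))
-23 + k(11, 6 - 1*2)*108 = -23 + (-3 + 11**2 - 9*11 - 9*(6 - 1*2) + 11*(6 - 1*2))*108 = -23 + (-3 + 121 - 99 - 9*(6 - 2) + 11*(6 - 2))*108 = -23 + (-3 + 121 - 99 - 9*4 + 11*4)*108 = -23 + (-3 + 121 - 99 - 36 + 44)*108 = -23 + 27*108 = -23 + 2916 = 2893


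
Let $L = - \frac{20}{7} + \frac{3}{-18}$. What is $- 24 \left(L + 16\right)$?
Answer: $- \frac{2180}{7} \approx -311.43$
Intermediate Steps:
$L = - \frac{127}{42}$ ($L = \left(-20\right) \frac{1}{7} + 3 \left(- \frac{1}{18}\right) = - \frac{20}{7} - \frac{1}{6} = - \frac{127}{42} \approx -3.0238$)
$- 24 \left(L + 16\right) = - 24 \left(- \frac{127}{42} + 16\right) = \left(-24\right) \frac{545}{42} = - \frac{2180}{7}$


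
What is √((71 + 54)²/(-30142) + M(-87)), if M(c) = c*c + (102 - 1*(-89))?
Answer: √7049800703890/30142 ≈ 88.088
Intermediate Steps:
M(c) = 191 + c² (M(c) = c² + (102 + 89) = c² + 191 = 191 + c²)
√((71 + 54)²/(-30142) + M(-87)) = √((71 + 54)²/(-30142) + (191 + (-87)²)) = √(125²*(-1/30142) + (191 + 7569)) = √(15625*(-1/30142) + 7760) = √(-15625/30142 + 7760) = √(233886295/30142) = √7049800703890/30142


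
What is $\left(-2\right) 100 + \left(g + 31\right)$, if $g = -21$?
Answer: $-190$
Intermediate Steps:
$\left(-2\right) 100 + \left(g + 31\right) = \left(-2\right) 100 + \left(-21 + 31\right) = -200 + 10 = -190$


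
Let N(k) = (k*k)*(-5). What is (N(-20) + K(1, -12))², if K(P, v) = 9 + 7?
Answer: 3936256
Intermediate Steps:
K(P, v) = 16
N(k) = -5*k² (N(k) = k²*(-5) = -5*k²)
(N(-20) + K(1, -12))² = (-5*(-20)² + 16)² = (-5*400 + 16)² = (-2000 + 16)² = (-1984)² = 3936256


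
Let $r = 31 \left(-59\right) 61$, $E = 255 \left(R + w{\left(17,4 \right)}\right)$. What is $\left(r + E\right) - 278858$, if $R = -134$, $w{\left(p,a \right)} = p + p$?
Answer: $-415927$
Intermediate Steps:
$w{\left(p,a \right)} = 2 p$
$E = -25500$ ($E = 255 \left(-134 + 2 \cdot 17\right) = 255 \left(-134 + 34\right) = 255 \left(-100\right) = -25500$)
$r = -111569$ ($r = \left(-1829\right) 61 = -111569$)
$\left(r + E\right) - 278858 = \left(-111569 - 25500\right) - 278858 = -137069 - 278858 = -415927$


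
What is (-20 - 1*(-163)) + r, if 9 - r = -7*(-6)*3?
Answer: 26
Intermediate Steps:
r = -117 (r = 9 - (-7*(-6))*3 = 9 - 42*3 = 9 - 1*126 = 9 - 126 = -117)
(-20 - 1*(-163)) + r = (-20 - 1*(-163)) - 117 = (-20 + 163) - 117 = 143 - 117 = 26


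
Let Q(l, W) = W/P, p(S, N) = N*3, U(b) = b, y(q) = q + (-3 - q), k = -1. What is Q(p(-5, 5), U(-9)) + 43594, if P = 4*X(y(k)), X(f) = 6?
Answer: 348749/8 ≈ 43594.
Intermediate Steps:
y(q) = -3
P = 24 (P = 4*6 = 24)
p(S, N) = 3*N
Q(l, W) = W/24
Q(p(-5, 5), U(-9)) + 43594 = (1/24)*(-9) + 43594 = -3/8 + 43594 = 348749/8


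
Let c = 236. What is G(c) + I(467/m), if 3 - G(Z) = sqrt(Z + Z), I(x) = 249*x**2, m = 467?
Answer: 252 - 2*sqrt(118) ≈ 230.27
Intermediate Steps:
G(Z) = 3 - sqrt(2)*sqrt(Z) (G(Z) = 3 - sqrt(Z + Z) = 3 - sqrt(2*Z) = 3 - sqrt(2)*sqrt(Z))
G(c) + I(467/m) = (3 - sqrt(2)*sqrt(236)) + 249*(467/467)**2 = (3 - sqrt(2)*2*sqrt(59)) + 249*(467*(1/467))**2 = (3 - 2*sqrt(118)) + 249*1**2 = (3 - 2*sqrt(118)) + 249*1 = (3 - 2*sqrt(118)) + 249 = 252 - 2*sqrt(118)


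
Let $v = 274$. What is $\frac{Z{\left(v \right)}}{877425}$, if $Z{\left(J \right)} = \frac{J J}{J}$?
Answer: $\frac{274}{877425} \approx 0.00031228$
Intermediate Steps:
$Z{\left(J \right)} = J$ ($Z{\left(J \right)} = \frac{J^{2}}{J} = J$)
$\frac{Z{\left(v \right)}}{877425} = \frac{274}{877425}$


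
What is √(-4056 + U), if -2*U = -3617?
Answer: I*√8990/2 ≈ 47.408*I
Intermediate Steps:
U = 3617/2 (U = -½*(-3617) = 3617/2 ≈ 1808.5)
√(-4056 + U) = √(-4056 + 3617/2) = √(-4495/2) = I*√8990/2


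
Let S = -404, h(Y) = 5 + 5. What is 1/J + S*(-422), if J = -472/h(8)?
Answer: 40235163/236 ≈ 1.7049e+5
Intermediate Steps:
h(Y) = 10
J = -236/5 (J = -472/10 = -472*⅒ = -236/5 ≈ -47.200)
1/J + S*(-422) = 1/(-236/5) - 404*(-422) = -5/236 + 170488 = 40235163/236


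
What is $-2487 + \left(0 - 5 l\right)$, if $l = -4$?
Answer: $-2467$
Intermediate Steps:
$-2487 + \left(0 - 5 l\right) = -2487 + \left(0 - -20\right) = -2487 + \left(0 + 20\right) = -2487 + 20 = -2467$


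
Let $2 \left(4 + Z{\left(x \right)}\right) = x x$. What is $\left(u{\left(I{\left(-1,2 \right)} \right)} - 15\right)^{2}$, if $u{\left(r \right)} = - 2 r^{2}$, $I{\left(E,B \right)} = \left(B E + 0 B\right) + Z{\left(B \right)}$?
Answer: $2209$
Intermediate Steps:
$Z{\left(x \right)} = -4 + \frac{x^{2}}{2}$ ($Z{\left(x \right)} = -4 + \frac{x x}{2} = -4 + \frac{x^{2}}{2}$)
$I{\left(E,B \right)} = -4 + \frac{B^{2}}{2} + B E$ ($I{\left(E,B \right)} = \left(B E + 0 B\right) + \left(-4 + \frac{B^{2}}{2}\right) = \left(B E + 0\right) + \left(-4 + \frac{B^{2}}{2}\right) = B E + \left(-4 + \frac{B^{2}}{2}\right) = -4 + \frac{B^{2}}{2} + B E$)
$\left(u{\left(I{\left(-1,2 \right)} \right)} - 15\right)^{2} = \left(- 2 \left(-4 + \frac{2^{2}}{2} + 2 \left(-1\right)\right)^{2} - 15\right)^{2} = \left(- 2 \left(-4 + \frac{1}{2} \cdot 4 - 2\right)^{2} - 15\right)^{2} = \left(- 2 \left(-4 + 2 - 2\right)^{2} - 15\right)^{2} = \left(- 2 \left(-4\right)^{2} - 15\right)^{2} = \left(\left(-2\right) 16 - 15\right)^{2} = \left(-32 - 15\right)^{2} = \left(-47\right)^{2} = 2209$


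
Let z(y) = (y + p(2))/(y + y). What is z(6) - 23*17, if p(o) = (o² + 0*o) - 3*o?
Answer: -1172/3 ≈ -390.67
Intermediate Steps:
p(o) = o² - 3*o (p(o) = (o² + 0) - 3*o = o² - 3*o)
z(y) = (-2 + y)/(2*y) (z(y) = (y + 2*(-3 + 2))/(y + y) = (y + 2*(-1))/((2*y)) = (y - 2)*(1/(2*y)) = (-2 + y)*(1/(2*y)) = (-2 + y)/(2*y))
z(6) - 23*17 = (½)*(-2 + 6)/6 - 23*17 = (½)*(⅙)*4 - 391 = ⅓ - 391 = -1172/3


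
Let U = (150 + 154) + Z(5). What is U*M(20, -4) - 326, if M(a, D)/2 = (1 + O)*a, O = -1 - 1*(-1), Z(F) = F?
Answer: 12034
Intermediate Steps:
O = 0 (O = -1 + 1 = 0)
M(a, D) = 2*a (M(a, D) = 2*((1 + 0)*a) = 2*(1*a) = 2*a)
U = 309 (U = (150 + 154) + 5 = 304 + 5 = 309)
U*M(20, -4) - 326 = 309*(2*20) - 326 = 309*40 - 326 = 12360 - 326 = 12034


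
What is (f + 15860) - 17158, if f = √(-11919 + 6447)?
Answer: -1298 + 12*I*√38 ≈ -1298.0 + 73.973*I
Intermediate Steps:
f = 12*I*√38 (f = √(-5472) = 12*I*√38 ≈ 73.973*I)
(f + 15860) - 17158 = (12*I*√38 + 15860) - 17158 = (15860 + 12*I*√38) - 17158 = -1298 + 12*I*√38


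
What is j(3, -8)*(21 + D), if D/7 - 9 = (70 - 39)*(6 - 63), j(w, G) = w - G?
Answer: -135135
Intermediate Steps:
D = -12306 (D = 63 + 7*((70 - 39)*(6 - 63)) = 63 + 7*(31*(-57)) = 63 + 7*(-1767) = 63 - 12369 = -12306)
j(3, -8)*(21 + D) = (3 - 1*(-8))*(21 - 12306) = (3 + 8)*(-12285) = 11*(-12285) = -135135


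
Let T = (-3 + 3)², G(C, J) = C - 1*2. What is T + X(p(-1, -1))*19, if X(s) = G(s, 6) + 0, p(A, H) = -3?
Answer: -95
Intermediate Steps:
G(C, J) = -2 + C (G(C, J) = C - 2 = -2 + C)
T = 0 (T = 0² = 0)
X(s) = -2 + s (X(s) = (-2 + s) + 0 = -2 + s)
T + X(p(-1, -1))*19 = 0 + (-2 - 3)*19 = 0 - 5*19 = 0 - 95 = -95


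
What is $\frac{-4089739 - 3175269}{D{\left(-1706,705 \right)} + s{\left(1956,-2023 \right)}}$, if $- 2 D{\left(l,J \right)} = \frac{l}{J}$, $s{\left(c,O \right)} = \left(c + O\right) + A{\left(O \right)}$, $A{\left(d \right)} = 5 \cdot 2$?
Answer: $\frac{1280457660}{9833} \approx 1.3022 \cdot 10^{5}$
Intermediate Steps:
$A{\left(d \right)} = 10$
$s{\left(c,O \right)} = 10 + O + c$ ($s{\left(c,O \right)} = \left(c + O\right) + 10 = \left(O + c\right) + 10 = 10 + O + c$)
$D{\left(l,J \right)} = - \frac{l}{2 J}$ ($D{\left(l,J \right)} = - \frac{l \frac{1}{J}}{2} = - \frac{l}{2 J}$)
$\frac{-4089739 - 3175269}{D{\left(-1706,705 \right)} + s{\left(1956,-2023 \right)}} = \frac{-4089739 - 3175269}{\left(- \frac{1}{2}\right) \left(-1706\right) \frac{1}{705} + \left(10 - 2023 + 1956\right)} = - \frac{7265008}{\left(- \frac{1}{2}\right) \left(-1706\right) \frac{1}{705} - 57} = - \frac{7265008}{\frac{853}{705} - 57} = - \frac{7265008}{- \frac{39332}{705}} = \left(-7265008\right) \left(- \frac{705}{39332}\right) = \frac{1280457660}{9833}$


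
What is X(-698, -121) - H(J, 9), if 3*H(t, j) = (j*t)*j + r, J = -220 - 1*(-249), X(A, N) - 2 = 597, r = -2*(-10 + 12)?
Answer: -548/3 ≈ -182.67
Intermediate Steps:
r = -4 (r = -2*2 = -4)
X(A, N) = 599 (X(A, N) = 2 + 597 = 599)
J = 29 (J = -220 + 249 = 29)
H(t, j) = -4/3 + t*j²/3 (H(t, j) = ((j*t)*j - 4)/3 = (t*j² - 4)/3 = (-4 + t*j²)/3 = -4/3 + t*j²/3)
X(-698, -121) - H(J, 9) = 599 - (-4/3 + (⅓)*29*9²) = 599 - (-4/3 + (⅓)*29*81) = 599 - (-4/3 + 783) = 599 - 1*2345/3 = 599 - 2345/3 = -548/3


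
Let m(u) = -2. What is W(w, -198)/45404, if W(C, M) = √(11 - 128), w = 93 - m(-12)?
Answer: 3*I*√13/45404 ≈ 0.00023823*I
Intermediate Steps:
w = 95 (w = 93 - 1*(-2) = 93 + 2 = 95)
W(C, M) = 3*I*√13 (W(C, M) = √(-117) = 3*I*√13)
W(w, -198)/45404 = (3*I*√13)/45404 = (3*I*√13)*(1/45404) = 3*I*√13/45404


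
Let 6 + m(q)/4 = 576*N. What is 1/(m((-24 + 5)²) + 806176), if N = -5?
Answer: 1/794632 ≈ 1.2584e-6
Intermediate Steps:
m(q) = -11544 (m(q) = -24 + 4*(576*(-5)) = -24 + 4*(-2880) = -24 - 11520 = -11544)
1/(m((-24 + 5)²) + 806176) = 1/(-11544 + 806176) = 1/794632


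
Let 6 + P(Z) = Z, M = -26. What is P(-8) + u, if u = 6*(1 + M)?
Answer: -164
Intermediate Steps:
P(Z) = -6 + Z
u = -150 (u = 6*(1 - 26) = 6*(-25) = -150)
P(-8) + u = (-6 - 8) - 150 = -14 - 150 = -164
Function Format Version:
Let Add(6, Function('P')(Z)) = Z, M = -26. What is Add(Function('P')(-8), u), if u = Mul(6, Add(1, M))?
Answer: -164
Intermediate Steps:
Function('P')(Z) = Add(-6, Z)
u = -150 (u = Mul(6, Add(1, -26)) = Mul(6, -25) = -150)
Add(Function('P')(-8), u) = Add(Add(-6, -8), -150) = Add(-14, -150) = -164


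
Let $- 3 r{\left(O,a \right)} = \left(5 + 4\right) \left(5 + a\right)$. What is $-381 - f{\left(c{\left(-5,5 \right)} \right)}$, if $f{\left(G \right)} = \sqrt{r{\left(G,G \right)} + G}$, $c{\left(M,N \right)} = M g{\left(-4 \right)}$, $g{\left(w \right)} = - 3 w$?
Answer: $-381 - \sqrt{105} \approx -391.25$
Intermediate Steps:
$r{\left(O,a \right)} = -15 - 3 a$ ($r{\left(O,a \right)} = - \frac{\left(5 + 4\right) \left(5 + a\right)}{3} = - \frac{9 \left(5 + a\right)}{3} = - \frac{45 + 9 a}{3} = -15 - 3 a$)
$c{\left(M,N \right)} = 12 M$ ($c{\left(M,N \right)} = M \left(\left(-3\right) \left(-4\right)\right) = M 12 = 12 M$)
$f{\left(G \right)} = \sqrt{-15 - 2 G}$ ($f{\left(G \right)} = \sqrt{\left(-15 - 3 G\right) + G} = \sqrt{-15 - 2 G}$)
$-381 - f{\left(c{\left(-5,5 \right)} \right)} = -381 - \sqrt{-15 - 2 \cdot 12 \left(-5\right)} = -381 - \sqrt{-15 - -120} = -381 - \sqrt{-15 + 120} = -381 - \sqrt{105}$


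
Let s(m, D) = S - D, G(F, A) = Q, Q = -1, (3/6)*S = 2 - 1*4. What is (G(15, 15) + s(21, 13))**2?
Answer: 324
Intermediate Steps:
S = -4 (S = 2*(2 - 1*4) = 2*(2 - 4) = 2*(-2) = -4)
G(F, A) = -1
s(m, D) = -4 - D
(G(15, 15) + s(21, 13))**2 = (-1 + (-4 - 1*13))**2 = (-1 + (-4 - 13))**2 = (-1 - 17)**2 = (-18)**2 = 324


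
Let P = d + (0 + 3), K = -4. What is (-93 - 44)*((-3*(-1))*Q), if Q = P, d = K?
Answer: 411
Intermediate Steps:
d = -4
P = -1 (P = -4 + (0 + 3) = -4 + 3 = -1)
Q = -1
(-93 - 44)*((-3*(-1))*Q) = (-93 - 44)*(-3*(-1)*(-1)) = -411*(-1) = -137*(-3) = 411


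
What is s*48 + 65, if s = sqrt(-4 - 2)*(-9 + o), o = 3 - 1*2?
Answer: 65 - 384*I*sqrt(6) ≈ 65.0 - 940.6*I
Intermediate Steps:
o = 1 (o = 3 - 2 = 1)
s = -8*I*sqrt(6) (s = sqrt(-4 - 2)*(-9 + 1) = sqrt(-6)*(-8) = (I*sqrt(6))*(-8) = -8*I*sqrt(6) ≈ -19.596*I)
s*48 + 65 = -8*I*sqrt(6)*48 + 65 = -384*I*sqrt(6) + 65 = 65 - 384*I*sqrt(6)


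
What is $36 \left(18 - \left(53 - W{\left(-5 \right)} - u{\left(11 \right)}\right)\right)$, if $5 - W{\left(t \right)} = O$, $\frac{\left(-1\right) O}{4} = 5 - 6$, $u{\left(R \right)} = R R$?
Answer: $3132$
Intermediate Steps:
$u{\left(R \right)} = R^{2}$
$O = 4$ ($O = - 4 \left(5 - 6\right) = \left(-4\right) \left(-1\right) = 4$)
$W{\left(t \right)} = 1$ ($W{\left(t \right)} = 5 - 4 = 1$)
$36 \left(18 - \left(53 - W{\left(-5 \right)} - u{\left(11 \right)}\right)\right) = 36 \left(18 + \left(\left(1 + 11^{2}\right) - 53\right)\right) = 36 \left(18 + \left(\left(1 + 121\right) - 53\right)\right) = 36 \left(18 + \left(122 - 53\right)\right) = 36 \left(18 + 69\right) = 36 \cdot 87 = 3132$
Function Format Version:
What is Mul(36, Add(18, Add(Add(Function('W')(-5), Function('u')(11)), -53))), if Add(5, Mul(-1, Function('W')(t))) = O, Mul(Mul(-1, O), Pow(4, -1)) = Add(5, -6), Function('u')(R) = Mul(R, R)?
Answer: 3132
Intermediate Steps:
Function('u')(R) = Pow(R, 2)
O = 4 (O = Mul(-4, Add(5, -6)) = Mul(-4, -1) = 4)
Function('W')(t) = 1 (Function('W')(t) = Add(5, Mul(-1, 4)) = Add(5, -4) = 1)
Mul(36, Add(18, Add(Add(Function('W')(-5), Function('u')(11)), -53))) = Mul(36, Add(18, Add(Add(1, Pow(11, 2)), -53))) = Mul(36, Add(18, Add(Add(1, 121), -53))) = Mul(36, Add(18, Add(122, -53))) = Mul(36, Add(18, 69)) = Mul(36, 87) = 3132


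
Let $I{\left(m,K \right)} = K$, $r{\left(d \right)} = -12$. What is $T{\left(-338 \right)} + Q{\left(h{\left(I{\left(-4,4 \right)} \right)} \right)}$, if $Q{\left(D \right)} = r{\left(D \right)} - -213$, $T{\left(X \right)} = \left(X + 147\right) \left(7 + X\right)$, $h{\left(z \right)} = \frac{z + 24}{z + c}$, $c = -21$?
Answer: $63422$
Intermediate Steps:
$h{\left(z \right)} = \frac{24 + z}{-21 + z}$ ($h{\left(z \right)} = \frac{z + 24}{z - 21} = \frac{24 + z}{-21 + z}$)
$T{\left(X \right)} = \left(7 + X\right) \left(147 + X\right)$ ($T{\left(X \right)} = \left(147 + X\right) \left(7 + X\right) = \left(7 + X\right) \left(147 + X\right)$)
$Q{\left(D \right)} = 201$ ($Q{\left(D \right)} = -12 - -213 = -12 + 213 = 201$)
$T{\left(-338 \right)} + Q{\left(h{\left(I{\left(-4,4 \right)} \right)} \right)} = \left(1029 + \left(-338\right)^{2} + 154 \left(-338\right)\right) + 201 = \left(1029 + 114244 - 52052\right) + 201 = 63221 + 201 = 63422$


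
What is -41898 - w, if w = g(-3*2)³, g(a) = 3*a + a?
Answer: -28074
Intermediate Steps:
g(a) = 4*a
w = -13824 (w = (4*(-3*2))³ = (4*(-6))³ = (-24)³ = -13824)
-41898 - w = -41898 - 1*(-13824) = -41898 + 13824 = -28074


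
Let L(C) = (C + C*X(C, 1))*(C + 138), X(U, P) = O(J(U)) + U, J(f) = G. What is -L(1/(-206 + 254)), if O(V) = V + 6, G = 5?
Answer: -3822625/110592 ≈ -34.565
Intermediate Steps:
J(f) = 5
O(V) = 6 + V
X(U, P) = 11 + U (X(U, P) = (6 + 5) + U = 11 + U)
L(C) = (138 + C)*(C + C*(11 + C)) (L(C) = (C + C*(11 + C))*(C + 138) = (C + C*(11 + C))*(138 + C) = (138 + C)*(C + C*(11 + C)))
-L(1/(-206 + 254)) = -(1656 + (1/(-206 + 254))² + 150/(-206 + 254))/(-206 + 254) = -(1656 + (1/48)² + 150/48)/48 = -(1656 + (1/48)² + 150*(1/48))/48 = -(1656 + 1/2304 + 25/8)/48 = -3822625/(48*2304) = -1*3822625/110592 = -3822625/110592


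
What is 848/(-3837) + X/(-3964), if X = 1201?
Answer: -7969709/15209868 ≈ -0.52398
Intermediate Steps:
848/(-3837) + X/(-3964) = 848/(-3837) + 1201/(-3964) = 848*(-1/3837) + 1201*(-1/3964) = -848/3837 - 1201/3964 = -7969709/15209868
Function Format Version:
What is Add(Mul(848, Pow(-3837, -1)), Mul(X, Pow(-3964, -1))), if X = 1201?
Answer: Rational(-7969709, 15209868) ≈ -0.52398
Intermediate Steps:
Add(Mul(848, Pow(-3837, -1)), Mul(X, Pow(-3964, -1))) = Add(Mul(848, Pow(-3837, -1)), Mul(1201, Pow(-3964, -1))) = Add(Mul(848, Rational(-1, 3837)), Mul(1201, Rational(-1, 3964))) = Add(Rational(-848, 3837), Rational(-1201, 3964)) = Rational(-7969709, 15209868)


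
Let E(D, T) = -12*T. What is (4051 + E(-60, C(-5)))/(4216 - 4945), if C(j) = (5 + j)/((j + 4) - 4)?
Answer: -4051/729 ≈ -5.5569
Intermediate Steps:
C(j) = (5 + j)/j (C(j) = (5 + j)/((4 + j) - 4) = (5 + j)/j)
(4051 + E(-60, C(-5)))/(4216 - 4945) = (4051 - 12*(5 - 5)/(-5))/(4216 - 4945) = (4051 - (-12)*0/5)/(-729) = (4051 - 12*0)*(-1/729) = (4051 + 0)*(-1/729) = 4051*(-1/729) = -4051/729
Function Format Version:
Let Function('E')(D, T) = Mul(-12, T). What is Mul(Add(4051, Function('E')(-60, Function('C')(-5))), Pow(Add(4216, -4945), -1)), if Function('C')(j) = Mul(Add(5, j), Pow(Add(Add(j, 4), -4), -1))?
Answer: Rational(-4051, 729) ≈ -5.5569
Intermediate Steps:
Function('C')(j) = Mul(Pow(j, -1), Add(5, j)) (Function('C')(j) = Mul(Add(5, j), Pow(Add(Add(4, j), -4), -1)) = Mul(Add(5, j), Pow(j, -1)) = Mul(Pow(j, -1), Add(5, j)))
Mul(Add(4051, Function('E')(-60, Function('C')(-5))), Pow(Add(4216, -4945), -1)) = Mul(Add(4051, Mul(-12, Mul(Pow(-5, -1), Add(5, -5)))), Pow(Add(4216, -4945), -1)) = Mul(Add(4051, Mul(-12, Mul(Rational(-1, 5), 0))), Pow(-729, -1)) = Mul(Add(4051, Mul(-12, 0)), Rational(-1, 729)) = Mul(Add(4051, 0), Rational(-1, 729)) = Mul(4051, Rational(-1, 729)) = Rational(-4051, 729)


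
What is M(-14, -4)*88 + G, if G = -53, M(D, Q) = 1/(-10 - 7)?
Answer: -989/17 ≈ -58.176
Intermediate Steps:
M(D, Q) = -1/17 (M(D, Q) = 1/(-17) = -1/17)
M(-14, -4)*88 + G = -1/17*88 - 53 = -88/17 - 53 = -989/17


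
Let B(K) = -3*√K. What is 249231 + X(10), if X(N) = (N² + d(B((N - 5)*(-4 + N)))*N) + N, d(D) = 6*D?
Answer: 249341 - 180*√30 ≈ 2.4836e+5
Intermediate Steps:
X(N) = N + N² - 18*N*√((-5 + N)*(-4 + N)) (X(N) = (N² + (6*(-3*√((-4 + N)*(N - 5))))*N) + N = (N² + (6*(-3*√((-5 + N)*(-4 + N))))*N) + N = (N² + (-18*√((-5 + N)*(-4 + N)))*N) + N = (N² - 18*N*√((-5 + N)*(-4 + N))) + N = N + N² - 18*N*√((-5 + N)*(-4 + N)))
249231 + X(10) = 249231 + 10*(1 + 10 - 18*√(20 + 10² - 9*10)) = 249231 + 10*(1 + 10 - 18*√(20 + 100 - 90)) = 249231 + 10*(1 + 10 - 18*√30) = 249231 + 10*(11 - 18*√30) = 249231 + (110 - 180*√30) = 249341 - 180*√30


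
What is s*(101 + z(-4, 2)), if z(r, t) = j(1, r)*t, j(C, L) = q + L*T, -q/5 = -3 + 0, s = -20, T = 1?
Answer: -2460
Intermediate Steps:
q = 15 (q = -5*(-3 + 0) = -5*(-3) = 15)
j(C, L) = 15 + L (j(C, L) = 15 + L*1 = 15 + L)
z(r, t) = t*(15 + r) (z(r, t) = (15 + r)*t = t*(15 + r))
s*(101 + z(-4, 2)) = -20*(101 + 2*(15 - 4)) = -20*(101 + 2*11) = -20*(101 + 22) = -20*123 = -2460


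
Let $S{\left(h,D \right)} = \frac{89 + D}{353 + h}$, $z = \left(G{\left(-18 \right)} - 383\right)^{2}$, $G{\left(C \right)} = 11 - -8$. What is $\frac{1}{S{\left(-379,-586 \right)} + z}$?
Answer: $\frac{26}{3445393} \approx 7.5463 \cdot 10^{-6}$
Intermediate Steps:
$G{\left(C \right)} = 19$ ($G{\left(C \right)} = 11 + 8 = 19$)
$z = 132496$ ($z = \left(19 - 383\right)^{2} = \left(-364\right)^{2} = 132496$)
$S{\left(h,D \right)} = \frac{89 + D}{353 + h}$
$\frac{1}{S{\left(-379,-586 \right)} + z} = \frac{1}{\frac{89 - 586}{353 - 379} + 132496} = \frac{1}{\frac{1}{-26} \left(-497\right) + 132496} = \frac{1}{\left(- \frac{1}{26}\right) \left(-497\right) + 132496} = \frac{1}{\frac{497}{26} + 132496} = \frac{1}{\frac{3445393}{26}} = \frac{26}{3445393}$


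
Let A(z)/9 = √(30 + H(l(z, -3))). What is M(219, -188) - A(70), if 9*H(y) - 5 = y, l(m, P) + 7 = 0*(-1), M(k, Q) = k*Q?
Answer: -41172 - 6*√67 ≈ -41221.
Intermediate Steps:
M(k, Q) = Q*k
l(m, P) = -7 (l(m, P) = -7 + 0*(-1) = -7 + 0 = -7)
H(y) = 5/9 + y/9
A(z) = 6*√67 (A(z) = 9*√(30 + (5/9 + (⅑)*(-7))) = 9*√(30 + (5/9 - 7/9)) = 9*√(30 - 2/9) = 9*√(268/9) = 9*(2*√67/3) = 6*√67)
M(219, -188) - A(70) = -188*219 - 6*√67 = -41172 - 6*√67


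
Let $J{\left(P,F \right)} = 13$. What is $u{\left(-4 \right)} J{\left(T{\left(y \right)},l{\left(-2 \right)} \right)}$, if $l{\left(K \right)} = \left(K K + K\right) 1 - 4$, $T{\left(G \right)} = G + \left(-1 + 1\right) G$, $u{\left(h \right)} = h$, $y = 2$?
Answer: $-52$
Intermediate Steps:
$T{\left(G \right)} = G$ ($T{\left(G \right)} = G + 0 G = G + 0 = G$)
$l{\left(K \right)} = -4 + K + K^{2}$ ($l{\left(K \right)} = \left(K^{2} + K\right) 1 - 4 = \left(K + K^{2}\right) 1 - 4 = \left(K + K^{2}\right) - 4 = -4 + K + K^{2}$)
$u{\left(-4 \right)} J{\left(T{\left(y \right)},l{\left(-2 \right)} \right)} = \left(-4\right) 13 = -52$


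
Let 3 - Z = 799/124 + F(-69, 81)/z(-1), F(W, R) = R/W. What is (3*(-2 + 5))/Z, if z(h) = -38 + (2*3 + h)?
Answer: -282348/109147 ≈ -2.5869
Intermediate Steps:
z(h) = -32 + h (z(h) = -38 + (6 + h) = -32 + h)
Z = -109147/31372 (Z = 3 - (799/124 + (81/(-69))/(-32 - 1)) = 3 - (799*(1/124) + (81*(-1/69))/(-33)) = 3 - (799/124 - 27/23*(-1/33)) = 3 - (799/124 + 9/253) = 3 - 1*203263/31372 = 3 - 203263/31372 = -109147/31372 ≈ -3.4791)
(3*(-2 + 5))/Z = (3*(-2 + 5))/(-109147/31372) = -94116*3/109147 = -31372/109147*9 = -282348/109147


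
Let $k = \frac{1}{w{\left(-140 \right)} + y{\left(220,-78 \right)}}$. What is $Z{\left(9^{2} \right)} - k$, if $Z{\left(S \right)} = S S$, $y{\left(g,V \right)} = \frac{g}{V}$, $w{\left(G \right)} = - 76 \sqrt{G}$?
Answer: $\frac{3 \left(- 240583 i + 12964536 \sqrt{35}\right)}{2 \left(- 55 i + 2964 \sqrt{35}\right)} \approx 6561.0 - 0.001112 i$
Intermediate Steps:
$Z{\left(S \right)} = S^{2}$
$k = \frac{1}{- \frac{110}{39} - 152 i \sqrt{35}}$ ($k = \frac{1}{- 76 \sqrt{-140} + \frac{220}{-78}} = \frac{1}{- 76 \cdot 2 i \sqrt{35} + 220 \left(- \frac{1}{78}\right)} = \frac{1}{- 152 i \sqrt{35} - \frac{110}{39}} = \frac{1}{- \frac{110}{39} - 152 i \sqrt{35}} \approx -3.488 \cdot 10^{-6} + 0.001112 i$)
$Z{\left(9^{2} \right)} - k = \left(9^{2}\right)^{2} - \left(- \frac{429}{122995354} + \frac{57798 i \sqrt{35}}{307488385}\right) = 81^{2} + \left(\frac{429}{122995354} - \frac{57798 i \sqrt{35}}{307488385}\right) = 6561 + \left(\frac{429}{122995354} - \frac{57798 i \sqrt{35}}{307488385}\right) = \frac{806972518023}{122995354} - \frac{57798 i \sqrt{35}}{307488385}$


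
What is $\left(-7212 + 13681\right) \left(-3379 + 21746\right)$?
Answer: $118816123$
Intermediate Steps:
$\left(-7212 + 13681\right) \left(-3379 + 21746\right) = 6469 \cdot 18367 = 118816123$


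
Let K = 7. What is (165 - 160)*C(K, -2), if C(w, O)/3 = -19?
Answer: -285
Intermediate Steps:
C(w, O) = -57 (C(w, O) = 3*(-19) = -57)
(165 - 160)*C(K, -2) = (165 - 160)*(-57) = 5*(-57) = -285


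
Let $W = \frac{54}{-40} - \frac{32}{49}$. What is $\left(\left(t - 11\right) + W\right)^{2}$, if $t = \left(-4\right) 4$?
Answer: $\frac{807866929}{960400} \approx 841.18$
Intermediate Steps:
$t = -16$
$W = - \frac{1963}{980}$ ($W = 54 \left(- \frac{1}{40}\right) - \frac{32}{49} = - \frac{27}{20} - \frac{32}{49} = - \frac{1963}{980} \approx -2.0031$)
$\left(\left(t - 11\right) + W\right)^{2} = \left(\left(-16 - 11\right) - \frac{1963}{980}\right)^{2} = \left(-27 - \frac{1963}{980}\right)^{2} = \left(- \frac{28423}{980}\right)^{2} = \frac{807866929}{960400}$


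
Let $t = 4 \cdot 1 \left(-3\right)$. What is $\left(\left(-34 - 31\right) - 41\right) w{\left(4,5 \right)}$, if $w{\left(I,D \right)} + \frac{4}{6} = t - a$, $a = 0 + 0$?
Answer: $\frac{4028}{3} \approx 1342.7$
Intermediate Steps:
$a = 0$
$t = -12$ ($t = 4 \left(-3\right) = -12$)
$w{\left(I,D \right)} = - \frac{38}{3}$ ($w{\left(I,D \right)} = - \frac{2}{3} - 12 = - \frac{38}{3}$)
$\left(\left(-34 - 31\right) - 41\right) w{\left(4,5 \right)} = \left(\left(-34 - 31\right) - 41\right) \left(- \frac{38}{3}\right) = \left(-65 - 41\right) \left(- \frac{38}{3}\right) = \left(-106\right) \left(- \frac{38}{3}\right) = \frac{4028}{3}$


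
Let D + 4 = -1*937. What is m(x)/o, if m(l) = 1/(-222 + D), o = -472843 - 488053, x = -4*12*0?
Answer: 1/1117522048 ≈ 8.9484e-10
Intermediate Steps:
x = 0 (x = -48*0 = 0)
D = -941 (D = -4 - 1*937 = -4 - 937 = -941)
o = -960896
m(l) = -1/1163 (m(l) = 1/(-222 - 941) = 1/(-1163) = -1/1163)
m(x)/o = -1/1163/(-960896) = -1/1163*(-1/960896) = 1/1117522048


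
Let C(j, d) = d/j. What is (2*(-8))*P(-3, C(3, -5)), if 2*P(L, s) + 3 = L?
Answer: 48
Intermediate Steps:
P(L, s) = -3/2 + L/2
(2*(-8))*P(-3, C(3, -5)) = (2*(-8))*(-3/2 + (1/2)*(-3)) = -16*(-3/2 - 3/2) = -16*(-3) = 48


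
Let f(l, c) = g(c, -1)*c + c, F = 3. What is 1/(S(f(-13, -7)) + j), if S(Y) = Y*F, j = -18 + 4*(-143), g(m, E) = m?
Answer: -1/464 ≈ -0.0021552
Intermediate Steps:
f(l, c) = c + c**2 (f(l, c) = c*c + c = c**2 + c = c + c**2)
j = -590 (j = -18 - 572 = -590)
S(Y) = 3*Y (S(Y) = Y*3 = 3*Y)
1/(S(f(-13, -7)) + j) = 1/(3*(-7*(1 - 7)) - 590) = 1/(3*(-7*(-6)) - 590) = 1/(3*42 - 590) = 1/(126 - 590) = 1/(-464) = -1/464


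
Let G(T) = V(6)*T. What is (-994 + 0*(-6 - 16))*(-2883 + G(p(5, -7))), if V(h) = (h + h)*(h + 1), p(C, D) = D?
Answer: 3450174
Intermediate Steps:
V(h) = 2*h*(1 + h) (V(h) = (2*h)*(1 + h) = 2*h*(1 + h))
G(T) = 84*T (G(T) = (2*6*(1 + 6))*T = (2*6*7)*T = 84*T)
(-994 + 0*(-6 - 16))*(-2883 + G(p(5, -7))) = (-994 + 0*(-6 - 16))*(-2883 + 84*(-7)) = (-994 + 0*(-22))*(-2883 - 588) = (-994 + 0)*(-3471) = -994*(-3471) = 3450174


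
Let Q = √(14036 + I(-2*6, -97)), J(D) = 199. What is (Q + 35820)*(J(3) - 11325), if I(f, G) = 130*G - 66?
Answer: -398533320 - 44504*√85 ≈ -3.9894e+8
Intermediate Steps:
I(f, G) = -66 + 130*G
Q = 4*√85 (Q = √(14036 + (-66 + 130*(-97))) = √(14036 + (-66 - 12610)) = √(14036 - 12676) = √1360 = 4*√85 ≈ 36.878)
(Q + 35820)*(J(3) - 11325) = (4*√85 + 35820)*(199 - 11325) = (35820 + 4*√85)*(-11126) = -398533320 - 44504*√85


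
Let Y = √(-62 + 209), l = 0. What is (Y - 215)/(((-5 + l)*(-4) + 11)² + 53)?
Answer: -215/1014 + 7*√3/1014 ≈ -0.20007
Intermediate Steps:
Y = 7*√3 (Y = √147 = 7*√3 ≈ 12.124)
(Y - 215)/(((-5 + l)*(-4) + 11)² + 53) = (7*√3 - 215)/(((-5 + 0)*(-4) + 11)² + 53) = (-215 + 7*√3)/((-5*(-4) + 11)² + 53) = (-215 + 7*√3)/((20 + 11)² + 53) = (-215 + 7*√3)/(31² + 53) = (-215 + 7*√3)/(961 + 53) = (-215 + 7*√3)/1014 = (-215 + 7*√3)*(1/1014) = -215/1014 + 7*√3/1014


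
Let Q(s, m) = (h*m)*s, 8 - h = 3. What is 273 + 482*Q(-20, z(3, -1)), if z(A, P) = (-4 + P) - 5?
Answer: 482273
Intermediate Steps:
h = 5 (h = 8 - 1*3 = 8 - 3 = 5)
z(A, P) = -9 + P
Q(s, m) = 5*m*s (Q(s, m) = (5*m)*s = 5*m*s)
273 + 482*Q(-20, z(3, -1)) = 273 + 482*(5*(-9 - 1)*(-20)) = 273 + 482*(5*(-10)*(-20)) = 273 + 482*1000 = 273 + 482000 = 482273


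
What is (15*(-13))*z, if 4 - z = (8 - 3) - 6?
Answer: -975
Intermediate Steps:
z = 5 (z = 4 - ((8 - 3) - 6) = 4 - (5 - 6) = 4 - 1*(-1) = 4 + 1 = 5)
(15*(-13))*z = (15*(-13))*5 = -195*5 = -975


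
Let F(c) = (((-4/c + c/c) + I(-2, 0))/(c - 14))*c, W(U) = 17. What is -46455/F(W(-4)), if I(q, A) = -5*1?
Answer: 15485/8 ≈ 1935.6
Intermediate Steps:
I(q, A) = -5
F(c) = c*(-4 - 4/c)/(-14 + c) (F(c) = (((-4/c + c/c) - 5)/(c - 14))*c = (((-4/c + 1) - 5)/(-14 + c))*c = (((1 - 4/c) - 5)/(-14 + c))*c = ((-4 - 4/c)/(-14 + c))*c = c*(-4 - 4/c)/(-14 + c))
-46455/F(W(-4)) = -46455*(-14 + 17)/(4*(-1 - 1*17)) = -46455*3/(4*(-1 - 17)) = -46455/(4*(⅓)*(-18)) = -46455/(-24) = -46455*(-1/24) = 15485/8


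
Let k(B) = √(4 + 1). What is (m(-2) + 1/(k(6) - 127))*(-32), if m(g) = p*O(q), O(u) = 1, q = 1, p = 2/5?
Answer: -252904/20155 + 8*√5/4031 ≈ -12.544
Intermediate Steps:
p = ⅖ (p = 2*(⅕) = ⅖ ≈ 0.40000)
k(B) = √5
m(g) = ⅖ (m(g) = (⅖)*1 = ⅖)
(m(-2) + 1/(k(6) - 127))*(-32) = (⅖ + 1/(√5 - 127))*(-32) = (⅖ + 1/(-127 + √5))*(-32) = -64/5 - 32/(-127 + √5)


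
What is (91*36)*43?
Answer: 140868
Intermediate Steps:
(91*36)*43 = 3276*43 = 140868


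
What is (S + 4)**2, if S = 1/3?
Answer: 169/9 ≈ 18.778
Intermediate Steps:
S = 1/3 ≈ 0.33333
(S + 4)**2 = (1/3 + 4)**2 = (13/3)**2 = 169/9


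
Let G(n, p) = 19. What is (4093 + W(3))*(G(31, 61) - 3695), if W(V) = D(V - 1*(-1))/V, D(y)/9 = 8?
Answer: -15134092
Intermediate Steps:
D(y) = 72 (D(y) = 9*8 = 72)
W(V) = 72/V
(4093 + W(3))*(G(31, 61) - 3695) = (4093 + 72/3)*(19 - 3695) = (4093 + 72*(⅓))*(-3676) = (4093 + 24)*(-3676) = 4117*(-3676) = -15134092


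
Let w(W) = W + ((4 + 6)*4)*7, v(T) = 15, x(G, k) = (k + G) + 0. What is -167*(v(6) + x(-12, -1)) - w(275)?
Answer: -889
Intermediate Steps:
x(G, k) = G + k (x(G, k) = (G + k) + 0 = G + k)
w(W) = 280 + W (w(W) = W + (10*4)*7 = W + 40*7 = W + 280 = 280 + W)
-167*(v(6) + x(-12, -1)) - w(275) = -167*(15 + (-12 - 1)) - (280 + 275) = -167*(15 - 13) - 1*555 = -167*2 - 555 = -334 - 555 = -889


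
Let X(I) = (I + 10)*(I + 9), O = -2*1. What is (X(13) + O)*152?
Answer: 76608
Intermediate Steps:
O = -2
X(I) = (9 + I)*(10 + I) (X(I) = (10 + I)*(9 + I) = (9 + I)*(10 + I))
(X(13) + O)*152 = ((90 + 13**2 + 19*13) - 2)*152 = ((90 + 169 + 247) - 2)*152 = (506 - 2)*152 = 504*152 = 76608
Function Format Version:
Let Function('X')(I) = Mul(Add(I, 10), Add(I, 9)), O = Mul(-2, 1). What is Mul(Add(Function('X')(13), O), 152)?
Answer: 76608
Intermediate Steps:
O = -2
Function('X')(I) = Mul(Add(9, I), Add(10, I)) (Function('X')(I) = Mul(Add(10, I), Add(9, I)) = Mul(Add(9, I), Add(10, I)))
Mul(Add(Function('X')(13), O), 152) = Mul(Add(Add(90, Pow(13, 2), Mul(19, 13)), -2), 152) = Mul(Add(Add(90, 169, 247), -2), 152) = Mul(Add(506, -2), 152) = Mul(504, 152) = 76608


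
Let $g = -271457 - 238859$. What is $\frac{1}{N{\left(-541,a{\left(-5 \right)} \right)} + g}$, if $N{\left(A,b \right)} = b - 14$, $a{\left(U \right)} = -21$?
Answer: $- \frac{1}{510351} \approx -1.9594 \cdot 10^{-6}$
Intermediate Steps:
$g = -510316$ ($g = -271457 - 238859 = -510316$)
$N{\left(A,b \right)} = -14 + b$ ($N{\left(A,b \right)} = b - 14 = -14 + b$)
$\frac{1}{N{\left(-541,a{\left(-5 \right)} \right)} + g} = \frac{1}{\left(-14 - 21\right) - 510316} = \frac{1}{-35 - 510316} = \frac{1}{-510351} = - \frac{1}{510351}$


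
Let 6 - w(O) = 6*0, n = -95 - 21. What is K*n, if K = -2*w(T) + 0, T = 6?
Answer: 1392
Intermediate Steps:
n = -116
w(O) = 6 (w(O) = 6 - 6*0 = 6 - 1*0 = 6 + 0 = 6)
K = -12 (K = -2*6 + 0 = -12 + 0 = -12)
K*n = -12*(-116) = 1392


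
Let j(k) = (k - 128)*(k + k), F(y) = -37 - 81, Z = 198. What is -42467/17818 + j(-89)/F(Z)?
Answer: -5874993/17818 ≈ -329.72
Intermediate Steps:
F(y) = -118
j(k) = 2*k*(-128 + k) (j(k) = (-128 + k)*(2*k) = 2*k*(-128 + k))
-42467/17818 + j(-89)/F(Z) = -42467/17818 + (2*(-89)*(-128 - 89))/(-118) = -42467*1/17818 + (2*(-89)*(-217))*(-1/118) = -42467/17818 + 38626*(-1/118) = -42467/17818 - 19313/59 = -5874993/17818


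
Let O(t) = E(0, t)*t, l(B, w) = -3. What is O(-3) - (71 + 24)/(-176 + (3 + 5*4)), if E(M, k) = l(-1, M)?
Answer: 1472/153 ≈ 9.6209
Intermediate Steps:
E(M, k) = -3
O(t) = -3*t
O(-3) - (71 + 24)/(-176 + (3 + 5*4)) = -3*(-3) - (71 + 24)/(-176 + (3 + 5*4)) = 9 - 95/(-176 + (3 + 20)) = 9 - 95/(-176 + 23) = 9 - 95/(-153) = 9 - 95*(-1)/153 = 9 - 1*(-95/153) = 9 + 95/153 = 1472/153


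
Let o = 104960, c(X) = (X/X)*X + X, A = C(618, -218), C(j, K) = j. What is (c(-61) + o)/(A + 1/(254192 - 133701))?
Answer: 12632035458/74463439 ≈ 169.64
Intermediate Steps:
A = 618
c(X) = 2*X (c(X) = 1*X + X = X + X = 2*X)
(c(-61) + o)/(A + 1/(254192 - 133701)) = (2*(-61) + 104960)/(618 + 1/(254192 - 133701)) = (-122 + 104960)/(618 + 1/120491) = 104838/(618 + 1/120491) = 104838/(74463439/120491) = 104838*(120491/74463439) = 12632035458/74463439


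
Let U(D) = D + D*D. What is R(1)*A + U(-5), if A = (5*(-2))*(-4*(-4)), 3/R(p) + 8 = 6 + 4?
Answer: -220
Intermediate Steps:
R(p) = 3/2 (R(p) = 3/(-8 + (6 + 4)) = 3/(-8 + 10) = 3/2)
U(D) = D + D²
A = -160 (A = -10*16 = -160)
R(1)*A + U(-5) = (3/2)*(-160) - 5*(1 - 5) = -240 - 5*(-4) = -240 + 20 = -220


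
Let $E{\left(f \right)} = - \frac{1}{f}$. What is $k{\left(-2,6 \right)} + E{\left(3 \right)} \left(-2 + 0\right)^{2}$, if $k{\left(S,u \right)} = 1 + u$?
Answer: $\frac{17}{3} \approx 5.6667$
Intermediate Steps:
$k{\left(-2,6 \right)} + E{\left(3 \right)} \left(-2 + 0\right)^{2} = \left(1 + 6\right) + - \frac{1}{3} \left(-2 + 0\right)^{2} = 7 + \left(-1\right) \frac{1}{3} \left(-2\right)^{2} = 7 - \frac{4}{3} = \frac{17}{3}$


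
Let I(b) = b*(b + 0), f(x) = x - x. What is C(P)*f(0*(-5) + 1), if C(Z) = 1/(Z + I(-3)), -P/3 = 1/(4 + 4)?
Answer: 0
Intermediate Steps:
f(x) = 0
P = -3/8 (P = -3/(4 + 4) = -3/8 ≈ -0.37500)
I(b) = b² (I(b) = b*b = b²)
C(Z) = 1/(9 + Z) (C(Z) = 1/(Z + (-3)²) = 1/(Z + 9) = 1/(9 + Z))
C(P)*f(0*(-5) + 1) = 0/(9 - 3/8) = 0/(69/8) = (8/69)*0 = 0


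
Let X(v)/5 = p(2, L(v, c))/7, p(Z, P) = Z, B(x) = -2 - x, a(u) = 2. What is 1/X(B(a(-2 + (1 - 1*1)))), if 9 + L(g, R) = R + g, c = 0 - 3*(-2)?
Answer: 7/10 ≈ 0.70000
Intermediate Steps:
c = 6 (c = 0 + 6 = 6)
L(g, R) = -9 + R + g (L(g, R) = -9 + (R + g) = -9 + R + g)
X(v) = 10/7 (X(v) = 5*(2/7) = 10/7)
1/X(B(a(-2 + (1 - 1*1)))) = 1/(10/7) = 7/10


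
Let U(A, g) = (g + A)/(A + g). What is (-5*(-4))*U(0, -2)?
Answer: 20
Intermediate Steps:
U(A, g) = 1 (U(A, g) = (A + g)/(A + g) = 1)
(-5*(-4))*U(0, -2) = -5*(-4)*1 = 20*1 = 20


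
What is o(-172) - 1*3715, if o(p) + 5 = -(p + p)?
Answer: -3376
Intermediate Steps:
o(p) = -5 - 2*p (o(p) = -5 - (p + p) = -5 - 2*p)
o(-172) - 1*3715 = (-5 - 2*(-172)) - 1*3715 = (-5 + 344) - 3715 = 339 - 3715 = -3376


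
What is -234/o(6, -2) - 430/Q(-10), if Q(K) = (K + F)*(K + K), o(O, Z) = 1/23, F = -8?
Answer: -193795/36 ≈ -5383.2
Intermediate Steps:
o(O, Z) = 1/23
Q(K) = 2*K*(-8 + K) (Q(K) = (K - 8)*(K + K) = (-8 + K)*(2*K) = 2*K*(-8 + K))
-234/o(6, -2) - 430/Q(-10) = -234/1/23 - 430*(-1/(20*(-8 - 10))) = -234*23 - 430/(2*(-10)*(-18)) = -5382 - 430/360 = -5382 - 430*1/360 = -5382 - 43/36 = -193795/36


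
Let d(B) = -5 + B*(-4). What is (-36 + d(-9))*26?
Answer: -130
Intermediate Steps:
d(B) = -5 - 4*B
(-36 + d(-9))*26 = (-36 + (-5 - 4*(-9)))*26 = (-36 + (-5 + 36))*26 = (-36 + 31)*26 = -5*26 = -130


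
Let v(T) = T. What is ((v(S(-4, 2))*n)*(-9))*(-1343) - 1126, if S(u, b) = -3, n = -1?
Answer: 35135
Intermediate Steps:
((v(S(-4, 2))*n)*(-9))*(-1343) - 1126 = (-3*(-1)*(-9))*(-1343) - 1126 = (3*(-9))*(-1343) - 1126 = -27*(-1343) - 1126 = 36261 - 1126 = 35135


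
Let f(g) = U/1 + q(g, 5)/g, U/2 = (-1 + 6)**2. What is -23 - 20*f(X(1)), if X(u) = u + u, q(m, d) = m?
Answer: -1043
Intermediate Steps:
U = 50 (U = 2*(-1 + 6)**2 = 2*5**2 = 2*25 = 50)
X(u) = 2*u
f(g) = 51 (f(g) = 50/1 + g/g = 50*1 + 1 = 50 + 1 = 51)
-23 - 20*f(X(1)) = -23 - 20*51 = -23 - 1020 = -1043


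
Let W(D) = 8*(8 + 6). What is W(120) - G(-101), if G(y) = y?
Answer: 213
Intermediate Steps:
W(D) = 112 (W(D) = 8*14 = 112)
W(120) - G(-101) = 112 - 1*(-101) = 112 + 101 = 213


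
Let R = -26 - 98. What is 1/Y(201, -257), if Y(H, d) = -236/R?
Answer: 31/59 ≈ 0.52542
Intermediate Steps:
R = -124
Y(H, d) = 59/31 (Y(H, d) = -236/(-124) = -236*(-1/124) = 59/31)
1/Y(201, -257) = 1/(59/31) = 31/59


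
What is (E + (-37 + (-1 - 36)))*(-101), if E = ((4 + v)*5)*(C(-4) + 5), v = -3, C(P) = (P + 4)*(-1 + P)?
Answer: 4949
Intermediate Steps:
C(P) = (-1 + P)*(4 + P) (C(P) = (4 + P)*(-1 + P) = (-1 + P)*(4 + P))
E = 25 (E = ((4 - 3)*5)*((-4 + (-4)² + 3*(-4)) + 5) = (1*5)*((-4 + 16 - 12) + 5) = 5*(0 + 5) = 5*5 = 25)
(E + (-37 + (-1 - 36)))*(-101) = (25 + (-37 + (-1 - 36)))*(-101) = (25 + (-37 - 37))*(-101) = (25 - 74)*(-101) = -49*(-101) = 4949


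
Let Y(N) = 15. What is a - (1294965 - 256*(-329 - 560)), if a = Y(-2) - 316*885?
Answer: -1802194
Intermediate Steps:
a = -279645 (a = 15 - 316*885 = 15 - 279660 = -279645)
a - (1294965 - 256*(-329 - 560)) = -279645 - (1294965 - 256*(-329 - 560)) = -279645 - (1294965 - 256*(-889)) = -279645 - (1294965 - 1*(-227584)) = -279645 - (1294965 + 227584) = -279645 - 1*1522549 = -279645 - 1522549 = -1802194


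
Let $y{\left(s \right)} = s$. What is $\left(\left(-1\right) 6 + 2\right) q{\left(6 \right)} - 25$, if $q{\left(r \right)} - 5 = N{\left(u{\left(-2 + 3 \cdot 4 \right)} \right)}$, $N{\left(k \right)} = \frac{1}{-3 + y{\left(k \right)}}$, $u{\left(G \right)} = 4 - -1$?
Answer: $-47$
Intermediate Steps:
$u{\left(G \right)} = 5$ ($u{\left(G \right)} = 4 + 1 = 5$)
$N{\left(k \right)} = \frac{1}{-3 + k}$
$q{\left(r \right)} = \frac{11}{2}$ ($q{\left(r \right)} = 5 + \frac{1}{-3 + 5} = 5 + \frac{1}{2} = \frac{11}{2}$)
$\left(\left(-1\right) 6 + 2\right) q{\left(6 \right)} - 25 = \left(\left(-1\right) 6 + 2\right) \frac{11}{2} - 25 = \left(-6 + 2\right) \frac{11}{2} - 25 = \left(-4\right) \frac{11}{2} - 25 = -22 - 25 = -47$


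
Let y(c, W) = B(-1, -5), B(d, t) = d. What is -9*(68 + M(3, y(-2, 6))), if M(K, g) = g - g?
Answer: -612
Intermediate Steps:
y(c, W) = -1
M(K, g) = 0
-9*(68 + M(3, y(-2, 6))) = -9*(68 + 0) = -9*68 = -612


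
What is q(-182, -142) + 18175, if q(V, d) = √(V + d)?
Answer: 18175 + 18*I ≈ 18175.0 + 18.0*I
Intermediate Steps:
q(-182, -142) + 18175 = √(-182 - 142) + 18175 = √(-324) + 18175 = 18*I + 18175 = 18175 + 18*I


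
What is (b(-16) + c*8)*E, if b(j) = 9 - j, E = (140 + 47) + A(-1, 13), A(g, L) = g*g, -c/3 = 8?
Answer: -31396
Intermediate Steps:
c = -24 (c = -3*8 = -24)
A(g, L) = g**2
E = 188 (E = (140 + 47) + (-1)**2 = 187 + 1 = 188)
(b(-16) + c*8)*E = ((9 - 1*(-16)) - 24*8)*188 = ((9 + 16) - 192)*188 = (25 - 192)*188 = -167*188 = -31396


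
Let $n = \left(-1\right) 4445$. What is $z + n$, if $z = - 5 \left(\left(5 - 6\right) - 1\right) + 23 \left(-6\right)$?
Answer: $-4573$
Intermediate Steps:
$n = -4445$
$z = -128$ ($z = - 5 \left(\left(5 - 6\right) - 1\right) - 138 = - 5 \left(-1 - 1\right) - 138 = \left(-5\right) \left(-2\right) - 138 = 10 - 138 = -128$)
$z + n = -128 - 4445 = -4573$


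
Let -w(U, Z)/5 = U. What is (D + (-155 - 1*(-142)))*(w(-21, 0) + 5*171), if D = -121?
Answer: -128640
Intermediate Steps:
w(U, Z) = -5*U
(D + (-155 - 1*(-142)))*(w(-21, 0) + 5*171) = (-121 + (-155 - 1*(-142)))*(-5*(-21) + 5*171) = (-121 + (-155 + 142))*(105 + 855) = (-121 - 13)*960 = -134*960 = -128640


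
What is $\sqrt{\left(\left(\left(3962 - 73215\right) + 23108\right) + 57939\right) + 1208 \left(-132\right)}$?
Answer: $i \sqrt{147662} \approx 384.27 i$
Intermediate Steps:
$\sqrt{\left(\left(\left(3962 - 73215\right) + 23108\right) + 57939\right) + 1208 \left(-132\right)} = \sqrt{\left(\left(\left(3962 - 73215\right) + 23108\right) + 57939\right) - 159456} = \sqrt{\left(\left(-69253 + 23108\right) + 57939\right) - 159456} = \sqrt{\left(-46145 + 57939\right) - 159456} = \sqrt{11794 - 159456} = \sqrt{-147662} = i \sqrt{147662}$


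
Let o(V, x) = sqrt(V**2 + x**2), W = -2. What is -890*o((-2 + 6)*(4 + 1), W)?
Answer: -1780*sqrt(101) ≈ -17889.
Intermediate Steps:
-890*o((-2 + 6)*(4 + 1), W) = -890*sqrt(((-2 + 6)*(4 + 1))**2 + (-2)**2) = -890*sqrt((4*5)**2 + 4) = -890*sqrt(20**2 + 4) = -890*sqrt(400 + 4) = -1780*sqrt(101)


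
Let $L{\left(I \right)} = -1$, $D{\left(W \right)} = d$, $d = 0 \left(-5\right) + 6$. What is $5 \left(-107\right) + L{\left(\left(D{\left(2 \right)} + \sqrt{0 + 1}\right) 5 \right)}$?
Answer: $-536$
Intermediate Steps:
$d = 6$ ($d = 0 + 6 = 6$)
$D{\left(W \right)} = 6$
$5 \left(-107\right) + L{\left(\left(D{\left(2 \right)} + \sqrt{0 + 1}\right) 5 \right)} = 5 \left(-107\right) - 1 = -535 - 1 = -536$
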